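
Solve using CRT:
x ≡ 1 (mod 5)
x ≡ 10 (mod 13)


m₁ = 5, m₂ = 13, gcd = 1, so CRT applies. M = m₁·m₂ = 65
Let M₁ = M/m₁ = 13, M₂ = M/m₂ = 5
Find y₁ ≡ M₁⁻¹ (mod m₁): 13⁻¹ ≡ 2 (mod 5)
Find y₂ ≡ M₂⁻¹ (mod m₂): 5⁻¹ ≡ 8 (mod 13)
x = a₁·M₁·y₁ + a₂·M₂·y₂ = 1·13·2 + 10·5·8 = 426
Reduce mod 65: x ≡ 36
Check: 36 mod 5 = 1 ✓, 36 mod 13 = 10 ✓

x ≡ 36 (mod 65)


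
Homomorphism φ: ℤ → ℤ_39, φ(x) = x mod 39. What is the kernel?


Kernel = preimage of identity
ker(φ) = {x ∈ ℤ : x ≡ 0 (mod 39)} = 39ℤ = {0, ±39, ±78, ...}

ker(φ) = 39ℤ


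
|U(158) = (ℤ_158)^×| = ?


U(n) is the group of units mod n; |U(n)| = φ(n)
|U(158)| = φ(158) = 78

|U(158) = (ℤ_158)^×| = 78


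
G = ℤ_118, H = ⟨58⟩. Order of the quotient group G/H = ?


|⟨58⟩| = n / gcd(58, 118) = 118 / 2 = 59
H is normal (ℤ_118 is abelian).
|G/H| = |G| / |H| = 118 / 59 = 2

|G/H| = 2


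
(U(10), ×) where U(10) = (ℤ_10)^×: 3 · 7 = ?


Operation: multiplication mod 10
3 · 7 = (a × b) mod 10 with a = 3, b = 7

3 · 7 = 1


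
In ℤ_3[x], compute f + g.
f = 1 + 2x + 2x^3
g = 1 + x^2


Add coefficients mod 3:
x^0: 1 + 1 = 2 (mod 3)
x^1: 2 + 0 = 2 (mod 3)
x^2: 0 + 1 = 1 (mod 3)
x^3: 2 + 0 = 2 (mod 3)
Result: 2 + 2x + x^2 + 2x^3

f + g = 2 + 2x + x^2 + 2x^3


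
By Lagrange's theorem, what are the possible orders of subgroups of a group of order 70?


Lagrange's theorem: |H| divides |G|
|G| = 70
Divisors of 70: 1, 2, 5, 7, 10, 14, 35, 70

Possible subgroup orders: {1, 2, 5, 7, 10, 14, 35, 70}


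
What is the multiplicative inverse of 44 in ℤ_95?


Use the extended Euclidean algorithm to write 1 = 44·s + 95·t; then s mod 95 is the inverse.
Euclidean algorithm:
  44 = 0·95 + 44
  95 = 2·44 + 7
  44 = 6·7 + 2
  7 = 3·2 + 1
  2 = 2·1 + 0
gcd(44,95) = 1
Back-substitution gives: 44·(-41) + 95·(19) = 1
So 44⁻¹ ≡ -41 ≡ 54 (mod 95)
Check: 44 × 54 = 2376 ≡ 1 (mod 95) ✓

44⁻¹ ≡ 54 (mod 95)


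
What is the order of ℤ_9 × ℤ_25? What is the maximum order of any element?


|ℤ_9 × ℤ_25| = 9 × 25 = 225
Max element order = lcm(9,25) = 225
Cyclic? Yes (gcd=1)

|ℤ_9×ℤ_25| = 225, max element order = 225


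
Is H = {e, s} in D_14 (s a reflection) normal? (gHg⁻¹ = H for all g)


H = {e, s} in D_14 (s a reflection)
r·s·r⁻¹ = sr⁻² ≠ s for n ≥ 3, so {e, s} is not closed under conjugation

No, not a normal subgroup


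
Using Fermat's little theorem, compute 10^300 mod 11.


Fermat's little theorem: if p is prime and gcd(a,p)=1, then a^(p-1) ≡ 1 (mod p)
p = 11 is prime, gcd(10,11) = 1
Reduce exponent: 300 mod 10 = 0
So 10^300 ≡ 10^0 (mod 11)
10^0 = 1

10^300 ≡ 1 (mod 11)


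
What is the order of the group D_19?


|D_n| = 2n (n rotations and n reflections)
|D_19| = 2×19 = 38

|D_19| = 38


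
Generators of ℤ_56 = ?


g generates ℤ_n iff gcd(g,n) = 1
Prime factors of 56: 2, 7
Generators are g ∈ {1,...,55} not divisible by any of these primes.
Generators: {1, 3, 5, 9, 11, 13, 15, 17, 19, 23, 25, 27, 29, 31, 33, 37, 39, 41, 43, 45, 47, 51, 53, 55}
Number of generators = φ(56) = 24

Generators of ℤ_56 = {1, 3, 5, 9, 11, 13, 15, 17, 19, 23, 25, 27, 29, 31, 33, 37, 39, 41, 43, 45, 47, 51, 53, 55}


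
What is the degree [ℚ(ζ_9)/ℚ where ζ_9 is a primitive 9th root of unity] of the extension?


[ℚ(ζ_n):ℚ] = deg Φ_n(x) = φ(n). Here φ(9) = 6

[ℚ(ζ_9)/ℚ where ζ_9 is a primitive 9th root of unity] = 6


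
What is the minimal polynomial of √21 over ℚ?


√21 satisfies x² - 21 = 0, irreducible over ℚ since 21 is squarefree

Minimal polynomial: x² - 21


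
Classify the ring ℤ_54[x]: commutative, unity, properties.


ℤ_54 has zero divisors (2·27 ≡ 0), and these lift to constant zero divisors in ℤ_54[x]; so not an integral domain
Commutative: Yes
Integral domain: No
Has unity: Yes

ℤ_54[x]: Commutative=Yes, Unity=Yes


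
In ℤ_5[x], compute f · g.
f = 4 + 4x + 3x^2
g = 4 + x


Expand and collect like terms; reduce coefficients mod 5:
x^0: 4·4 = 16 ≡ 1 (mod 5)
x^1: 4·1 + 4·4 = 20 ≡ 0 (mod 5)
x^2: 4·1 + 3·4 = 16 ≡ 1 (mod 5)
x^3: 3·1 = 3 ≡ 3 (mod 5)
Result: 1 + x^2 + 3x^3

f · g = 1 + x^2 + 3x^3


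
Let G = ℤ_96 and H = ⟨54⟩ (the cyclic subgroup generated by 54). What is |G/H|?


|⟨54⟩| = n / gcd(54, 96) = 96 / 6 = 16
H is normal (ℤ_96 is abelian).
|G/H| = |G| / |H| = 96 / 16 = 6

|G/H| = 6


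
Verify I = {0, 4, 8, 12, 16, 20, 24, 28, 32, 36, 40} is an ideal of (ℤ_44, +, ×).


Check ideal conditions for I = {0, 4, 8, 12, 16, 20, 24, 28, 32, 36, 40} in ℤ_44:
(1) I is an additive subgroup? Yes
(2) For r ∈ ℤ_44 and a ∈ I: r·a ∈ I? Yes

Yes, I is an ideal of ℤ_44


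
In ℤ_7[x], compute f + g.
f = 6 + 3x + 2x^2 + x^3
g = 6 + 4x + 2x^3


Add coefficients mod 7:
x^0: 6 + 6 = 5 (mod 7)
x^1: 3 + 4 = 0 (mod 7)
x^2: 2 + 0 = 2 (mod 7)
x^3: 1 + 2 = 3 (mod 7)
Result: 5 + 2x^2 + 3x^3

f + g = 5 + 2x^2 + 3x^3


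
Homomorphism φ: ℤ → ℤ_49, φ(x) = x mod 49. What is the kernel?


Kernel = preimage of identity
ker(φ) = {x ∈ ℤ : x ≡ 0 (mod 49)} = 49ℤ = {0, ±49, ±98, ...}

ker(φ) = 49ℤ


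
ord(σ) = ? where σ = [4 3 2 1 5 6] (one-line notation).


Cycle decomposition: (1 4) (2 3)
Cycle lengths: 2, 2
Order = lcm(2, 2) = 2

ord(σ) = 2


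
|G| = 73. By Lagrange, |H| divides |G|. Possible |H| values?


Lagrange's theorem: |H| divides |G|
|G| = 73
Divisors of 73: 1, 73

Possible subgroup orders: {1, 73}


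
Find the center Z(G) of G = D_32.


Z(G) = {g ∈ G | gx = xg for all x ∈ G}
For even n, Z(D_n) = {e, r^(n/2)}: the 180° rotation r^16 commutes with every reflection and rotation

Z(D_32) = {e, r^16}


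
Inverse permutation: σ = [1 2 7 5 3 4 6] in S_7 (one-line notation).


To find σ⁻¹, swap domain and range:
σ(1) = 1 → σ⁻¹(1) = 1
σ(2) = 2 → σ⁻¹(2) = 2
σ(3) = 7 → σ⁻¹(7) = 3
σ(4) = 5 → σ⁻¹(5) = 4
σ(5) = 3 → σ⁻¹(3) = 5
σ(6) = 4 → σ⁻¹(4) = 6
σ(7) = 6 → σ⁻¹(6) = 7

σ⁻¹ = [1 2 5 6 4 7 3]


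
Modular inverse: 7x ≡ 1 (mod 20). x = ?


Use the extended Euclidean algorithm to write 1 = 7·s + 20·t; then s mod 20 is the inverse.
Euclidean algorithm:
  7 = 0·20 + 7
  20 = 2·7 + 6
  7 = 1·6 + 1
  6 = 6·1 + 0
gcd(7,20) = 1
Back-substitution gives: 7·(3) + 20·(-1) = 1
So 7⁻¹ ≡ 3 ≡ 3 (mod 20)
Check: 7 × 3 = 21 ≡ 1 (mod 20) ✓

7⁻¹ ≡ 3 (mod 20)


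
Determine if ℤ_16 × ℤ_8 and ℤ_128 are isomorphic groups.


Comparing ℤ_16 × ℤ_8 and ℤ_128:
gcd(16,8) = 8 ≠ 1. Max element order in ℤ_16×ℤ_8 is lcm(16,8) = 16 < 128, so it has no element of order 128

No, ℤ_16 × ℤ_8 ≇ ℤ_128


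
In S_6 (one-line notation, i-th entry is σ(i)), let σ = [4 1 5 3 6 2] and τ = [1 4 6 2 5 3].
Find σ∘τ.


σ∘τ: apply τ first, then σ
1 →τ 1 →σ 4
2 →τ 4 →σ 3
3 →τ 6 →σ 2
4 →τ 2 →σ 1
5 →τ 5 →σ 6
6 →τ 3 →σ 5

σ∘τ = [4 3 2 1 6 5]


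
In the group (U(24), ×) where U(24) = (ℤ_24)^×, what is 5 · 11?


Operation: multiplication mod 24
5 · 11 = (a × b) mod 24 with a = 5, b = 11

5 · 11 = 7


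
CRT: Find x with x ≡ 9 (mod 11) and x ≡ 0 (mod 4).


m₁ = 11, m₂ = 4, gcd = 1, so CRT applies. M = m₁·m₂ = 44
Let M₁ = M/m₁ = 4, M₂ = M/m₂ = 11
Find y₁ ≡ M₁⁻¹ (mod m₁): 4⁻¹ ≡ 3 (mod 11)
Find y₂ ≡ M₂⁻¹ (mod m₂): 11⁻¹ ≡ 3 (mod 4)
x = a₁·M₁·y₁ + a₂·M₂·y₂ = 9·4·3 + 0·11·3 = 108
Reduce mod 44: x ≡ 20
Check: 20 mod 11 = 9 ✓, 20 mod 4 = 0 ✓

x ≡ 20 (mod 44)


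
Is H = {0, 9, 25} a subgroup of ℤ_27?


Subgroup test for H = {0, 9, 25} in (ℤ_27, +):
(1) 0 ∈ H? Yes
(2) Closure: for all a,b ∈ H, (a+b) mod 27 ∈ H? No  [counterexample: 9 + 9 = 18 ∉ H]
(3) Inverses: for all a ∈ H, -a mod 27 ∈ H? No

No, H is not a subgroup of ℤ_27


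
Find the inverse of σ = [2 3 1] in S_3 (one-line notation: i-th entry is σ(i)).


To find σ⁻¹, swap domain and range:
σ(1) = 2 → σ⁻¹(2) = 1
σ(2) = 3 → σ⁻¹(3) = 2
σ(3) = 1 → σ⁻¹(1) = 3

σ⁻¹ = [3 1 2]


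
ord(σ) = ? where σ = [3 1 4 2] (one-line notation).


Cycle decomposition: (1 3 4 2)
Cycle lengths: 4
Order = lcm(4) = 4

ord(σ) = 4


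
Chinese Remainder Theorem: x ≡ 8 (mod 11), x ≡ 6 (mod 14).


m₁ = 11, m₂ = 14, gcd = 1, so CRT applies. M = m₁·m₂ = 154
Let M₁ = M/m₁ = 14, M₂ = M/m₂ = 11
Find y₁ ≡ M₁⁻¹ (mod m₁): 14⁻¹ ≡ 4 (mod 11)
Find y₂ ≡ M₂⁻¹ (mod m₂): 11⁻¹ ≡ 9 (mod 14)
x = a₁·M₁·y₁ + a₂·M₂·y₂ = 8·14·4 + 6·11·9 = 1042
Reduce mod 154: x ≡ 118
Check: 118 mod 11 = 8 ✓, 118 mod 14 = 6 ✓

x ≡ 118 (mod 154)


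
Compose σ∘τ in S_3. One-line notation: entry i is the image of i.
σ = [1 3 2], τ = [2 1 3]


σ∘τ: apply τ first, then σ
1 →τ 2 →σ 3
2 →τ 1 →σ 1
3 →τ 3 →σ 2

σ∘τ = [3 1 2]


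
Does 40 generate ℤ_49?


g generates ℤ_n iff gcd(g, n) = 1
gcd(40, 49) = 1
Since gcd = 1, 40 is a generator.

Yes, 40 generates ℤ_49


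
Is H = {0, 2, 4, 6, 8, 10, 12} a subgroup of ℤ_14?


Subgroup test for H = {0, 2, 4, 6, 8, 10, 12} in (ℤ_14, +):
(1) 0 ∈ H? Yes
(2) Closure: for all a,b ∈ H, (a+b) mod 14 ∈ H? Yes
(3) Inverses: for all a ∈ H, -a mod 14 ∈ H? Yes

Yes, H is a subgroup of ℤ_14


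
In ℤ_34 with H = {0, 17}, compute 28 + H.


28 + H = {28 + h (mod 34) : h ∈ H}
28+0=28, 28+17=11
28 + H = {11, 28} = 11 + H

28 + H = {11, 28}


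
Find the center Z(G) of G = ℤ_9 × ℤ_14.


Z(G) = {g ∈ G | gx = xg for all x ∈ G}
Direct product of abelian groups is abelian, so Z(G) = G

Z(ℤ_9 × ℤ_14) = ℤ_9 × ℤ_14


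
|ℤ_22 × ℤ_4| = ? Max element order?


|ℤ_22 × ℤ_4| = 22 × 4 = 88
Max element order = lcm(22,4) = 44
Cyclic? No (gcd=2)

|ℤ_22×ℤ_4| = 88, max element order = 44


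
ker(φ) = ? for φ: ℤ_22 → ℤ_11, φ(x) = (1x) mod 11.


Kernel = preimage of identity
ker(φ) = {x ∈ ℤ_22 : 1x ≡ 0 (mod 11)}. Since 11 | 22, φ is well-defined. The kernel is the cyclic subgroup ⟨11⟩ of ℤ_22 (order 2), i.e. {0, 11}

ker(φ) = {0, 11}


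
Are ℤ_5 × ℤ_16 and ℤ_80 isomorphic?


Comparing ℤ_5 × ℤ_16 and ℤ_80:
gcd(5,16) = 1, so ℤ_5 × ℤ_16 ≅ ℤ_80 (CRT)

Yes, ℤ_5 × ℤ_16 ≅ ℤ_80


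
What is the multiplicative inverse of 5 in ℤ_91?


Use the extended Euclidean algorithm to write 1 = 5·s + 91·t; then s mod 91 is the inverse.
Euclidean algorithm:
  5 = 0·91 + 5
  91 = 18·5 + 1
  5 = 5·1 + 0
gcd(5,91) = 1
Back-substitution gives: 5·(-18) + 91·(1) = 1
So 5⁻¹ ≡ -18 ≡ 73 (mod 91)
Check: 5 × 73 = 365 ≡ 1 (mod 91) ✓

5⁻¹ ≡ 73 (mod 91)


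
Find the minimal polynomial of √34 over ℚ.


√34 satisfies x² - 34 = 0, irreducible over ℚ since 34 is squarefree

Minimal polynomial: x² - 34


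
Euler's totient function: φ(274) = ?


Factor n: 274 = 2 × 137
φ(n) = n · ∏(1 - 1/p) over distinct primes p | n
φ(274) = 274 · (1 - 1/2) · (1 - 1/137) = 136

φ(274) = 136


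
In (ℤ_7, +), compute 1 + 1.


Operation: addition mod 7
1 + 1 = (a + b) mod 7 with a = 1, b = 1

1 + 1 = 2


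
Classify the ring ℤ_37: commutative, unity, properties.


ℤ_37 is a commutative ring with unity 1; 37 is prime, so ℤ_37 is a field (hence an integral domain)
Commutative: Yes
Integral domain: Yes
Has unity: Yes

ℤ_37: Commutative=Yes, Unity=Yes


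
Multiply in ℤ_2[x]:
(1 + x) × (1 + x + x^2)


Expand and collect like terms; reduce coefficients mod 2:
x^0: 1·1 = 1 ≡ 1 (mod 2)
x^1: 1·1 + 1·1 = 2 ≡ 0 (mod 2)
x^2: 1·1 + 1·1 = 2 ≡ 0 (mod 2)
x^3: 1·1 = 1 ≡ 1 (mod 2)
Result: 1 + x^3

f · g = 1 + x^3


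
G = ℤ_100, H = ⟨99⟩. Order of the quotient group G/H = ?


|⟨99⟩| = n / gcd(99, 100) = 100 / 1 = 100
H is normal (ℤ_100 is abelian).
|G/H| = |G| / |H| = 100 / 100 = 1

|G/H| = 1


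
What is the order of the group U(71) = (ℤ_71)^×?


U(n) is the group of units mod n; |U(n)| = φ(n)
|U(71)| = φ(71) = 70

|U(71) = (ℤ_71)^×| = 70


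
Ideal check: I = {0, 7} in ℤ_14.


Check ideal conditions for I = {0, 7} in ℤ_14:
(1) I is an additive subgroup? Yes
(2) For r ∈ ℤ_14 and a ∈ I: r·a ∈ I? Yes

Yes, I is an ideal of ℤ_14


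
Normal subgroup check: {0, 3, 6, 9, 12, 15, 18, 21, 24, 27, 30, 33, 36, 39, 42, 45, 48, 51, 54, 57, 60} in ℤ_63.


H = {0, 3, 6, 9, 12, 15, 18, 21, 24, 27, 30, 33, 36, 39, 42, 45, 48, 51, 54, 57, 60} in ℤ_63
ℤ_63 is abelian; every subgroup of an abelian group is normal

Yes, normal subgroup


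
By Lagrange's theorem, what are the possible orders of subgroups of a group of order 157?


Lagrange's theorem: |H| divides |G|
|G| = 157
Divisors of 157: 1, 157

Possible subgroup orders: {1, 157}


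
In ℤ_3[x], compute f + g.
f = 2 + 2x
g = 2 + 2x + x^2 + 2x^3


Add coefficients mod 3:
x^0: 2 + 2 = 1 (mod 3)
x^1: 2 + 2 = 1 (mod 3)
x^2: 0 + 1 = 1 (mod 3)
x^3: 0 + 2 = 2 (mod 3)
Result: 1 + x + x^2 + 2x^3

f + g = 1 + x + x^2 + 2x^3


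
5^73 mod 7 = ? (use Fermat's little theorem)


Fermat's little theorem: if p is prime and gcd(a,p)=1, then a^(p-1) ≡ 1 (mod p)
p = 7 is prime, gcd(5,7) = 1
Reduce exponent: 73 mod 6 = 1
So 5^73 ≡ 5^1 (mod 7)
5^1 mod 7 = 5

5^73 ≡ 5 (mod 7)


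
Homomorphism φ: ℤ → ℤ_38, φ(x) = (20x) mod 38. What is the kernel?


Kernel = preimage of identity
ker(φ) = {x ∈ ℤ : 20x ≡ 0 (mod 38)}. gcd(20,38) = 2, so 20x ≡ 0 (mod 38) ⟺ x ≡ 0 (mod 38/2 = 19). Hence ker(φ) = 19ℤ

ker(φ) = 19ℤ


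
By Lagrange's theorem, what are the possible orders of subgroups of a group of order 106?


Lagrange's theorem: |H| divides |G|
|G| = 106
Divisors of 106: 1, 2, 53, 106

Possible subgroup orders: {1, 2, 53, 106}


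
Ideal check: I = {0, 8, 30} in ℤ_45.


Check ideal conditions for I = {0, 8, 30} in ℤ_45:
(1) I is an additive subgroup? No
(2) For r ∈ ℤ_45 and a ∈ I: r·a ∈ I? No  [counterexample: r=2, a=8, r·a mod 45 = 16 ∉ I]

No, I is not an ideal of ℤ_45


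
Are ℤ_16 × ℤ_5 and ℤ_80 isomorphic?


Comparing ℤ_16 × ℤ_5 and ℤ_80:
gcd(16,5) = 1, so ℤ_16 × ℤ_5 ≅ ℤ_80 (CRT)

Yes, ℤ_16 × ℤ_5 ≅ ℤ_80


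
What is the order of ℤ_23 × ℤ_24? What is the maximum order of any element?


|ℤ_23 × ℤ_24| = 23 × 24 = 552
Max element order = lcm(23,24) = 552
Cyclic? Yes (gcd=1)

|ℤ_23×ℤ_24| = 552, max element order = 552


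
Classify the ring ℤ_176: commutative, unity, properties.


ℤ_176 is a commutative ring with unity 1; 176 = 2×88 is composite, so 2·88 ≡ 0 gives zero divisors (not an integral domain)
Commutative: Yes
Integral domain: No
Has unity: Yes

ℤ_176: Commutative=Yes, Unity=Yes


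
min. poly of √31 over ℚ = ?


√31 satisfies x² - 31 = 0, irreducible over ℚ since 31 is squarefree

Minimal polynomial: x² - 31


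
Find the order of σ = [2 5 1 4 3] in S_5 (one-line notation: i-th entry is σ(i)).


Cycle decomposition: (1 2 5 3)
Cycle lengths: 4
Order = lcm(4) = 4

ord(σ) = 4


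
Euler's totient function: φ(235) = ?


Factor n: 235 = 5 × 47
φ(n) = n · ∏(1 - 1/p) over distinct primes p | n
φ(235) = 235 · (1 - 1/5) · (1 - 1/47) = 184

φ(235) = 184


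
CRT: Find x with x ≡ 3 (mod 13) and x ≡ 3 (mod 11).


m₁ = 13, m₂ = 11, gcd = 1, so CRT applies. M = m₁·m₂ = 143
Let M₁ = M/m₁ = 11, M₂ = M/m₂ = 13
Find y₁ ≡ M₁⁻¹ (mod m₁): 11⁻¹ ≡ 6 (mod 13)
Find y₂ ≡ M₂⁻¹ (mod m₂): 13⁻¹ ≡ 6 (mod 11)
x = a₁·M₁·y₁ + a₂·M₂·y₂ = 3·11·6 + 3·13·6 = 432
Reduce mod 143: x ≡ 3
Check: 3 mod 13 = 3 ✓, 3 mod 11 = 3 ✓

x ≡ 3 (mod 143)


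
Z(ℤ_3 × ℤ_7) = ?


Z(G) = {g ∈ G | gx = xg for all x ∈ G}
Direct product of abelian groups is abelian, so Z(G) = G

Z(ℤ_3 × ℤ_7) = ℤ_3 × ℤ_7


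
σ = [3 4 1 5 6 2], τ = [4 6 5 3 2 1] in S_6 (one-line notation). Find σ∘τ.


σ∘τ: apply τ first, then σ
1 →τ 4 →σ 5
2 →τ 6 →σ 2
3 →τ 5 →σ 6
4 →τ 3 →σ 1
5 →τ 2 →σ 4
6 →τ 1 →σ 3

σ∘τ = [5 2 6 1 4 3]


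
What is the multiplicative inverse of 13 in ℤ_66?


Use the extended Euclidean algorithm to write 1 = 13·s + 66·t; then s mod 66 is the inverse.
Euclidean algorithm:
  13 = 0·66 + 13
  66 = 5·13 + 1
  13 = 13·1 + 0
gcd(13,66) = 1
Back-substitution gives: 13·(-5) + 66·(1) = 1
So 13⁻¹ ≡ -5 ≡ 61 (mod 66)
Check: 13 × 61 = 793 ≡ 1 (mod 66) ✓

13⁻¹ ≡ 61 (mod 66)


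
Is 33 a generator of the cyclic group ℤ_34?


g generates ℤ_n iff gcd(g, n) = 1
gcd(33, 34) = 1
Since gcd = 1, 33 is a generator.

Yes, 33 generates ℤ_34


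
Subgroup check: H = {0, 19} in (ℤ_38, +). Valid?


Subgroup test for H = {0, 19} in (ℤ_38, +):
(1) 0 ∈ H? Yes
(2) Closure: for all a,b ∈ H, (a+b) mod 38 ∈ H? Yes
(3) Inverses: for all a ∈ H, -a mod 38 ∈ H? Yes

Yes, H is a subgroup of ℤ_38


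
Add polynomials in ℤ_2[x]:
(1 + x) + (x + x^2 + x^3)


Add coefficients mod 2:
x^0: 1 + 0 = 1 (mod 2)
x^1: 1 + 1 = 0 (mod 2)
x^2: 0 + 1 = 1 (mod 2)
x^3: 0 + 1 = 1 (mod 2)
Result: 1 + x^2 + x^3

f + g = 1 + x^2 + x^3


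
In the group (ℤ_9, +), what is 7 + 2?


Operation: addition mod 9
7 + 2 = (a + b) mod 9 with a = 7, b = 2

7 + 2 = 0


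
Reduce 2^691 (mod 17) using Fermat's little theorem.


Fermat's little theorem: if p is prime and gcd(a,p)=1, then a^(p-1) ≡ 1 (mod p)
p = 17 is prime, gcd(2,17) = 1
Reduce exponent: 691 mod 16 = 3
So 2^691 ≡ 2^3 (mod 17)
2^3 mod 17 = 8

2^691 ≡ 8 (mod 17)


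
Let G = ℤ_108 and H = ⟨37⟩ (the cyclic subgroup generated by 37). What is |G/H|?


|⟨37⟩| = n / gcd(37, 108) = 108 / 1 = 108
H is normal (ℤ_108 is abelian).
|G/H| = |G| / |H| = 108 / 108 = 1

|G/H| = 1


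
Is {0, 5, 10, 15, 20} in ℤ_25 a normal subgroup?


H = {0, 5, 10, 15, 20} in ℤ_25
ℤ_25 is abelian; every subgroup of an abelian group is normal

Yes, normal subgroup


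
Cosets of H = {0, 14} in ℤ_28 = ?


H = {0, 14}, |H| = 2
Number of cosets = |G|/|H| = 28/2 = 14
0 + H = {0, 14}
1 + H = {1, 15}
2 + H = {2, 16}
3 + H = {3, 17}
4 + H = {4, 18}
5 + H = {5, 19}
6 + H = {6, 20}
7 + H = {7, 21}
8 + H = {8, 22}
9 + H = {9, 23}
10 + H = {10, 24}
11 + H = {11, 25}
12 + H = {12, 26}
13 + H = {13, 27}

Cosets: 0+H={0,14}; 1+H={1,15}; 2+H={2,16}; 3+H={3,17}; 4+H={4,18}; 5+H={5,19}; 6+H={6,20}; 7+H={7,21}; 8+H={8,22}; 9+H={9,23}; 10+H={10,24}; 11+H={11,25}; 12+H={12,26}; 13+H={13,27}


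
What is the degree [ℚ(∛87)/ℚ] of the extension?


∛87 has minimal polynomial x³ - 87 (irreducible over ℚ since 87 is not a perfect cube)

[ℚ(∛87)/ℚ] = 3


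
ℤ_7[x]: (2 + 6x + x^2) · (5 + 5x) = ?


Expand and collect like terms; reduce coefficients mod 7:
x^0: 2·5 = 10 ≡ 3 (mod 7)
x^1: 2·5 + 6·5 = 40 ≡ 5 (mod 7)
x^2: 6·5 + 1·5 = 35 ≡ 0 (mod 7)
x^3: 1·5 = 5 ≡ 5 (mod 7)
Result: 3 + 5x + 5x^3

f · g = 3 + 5x + 5x^3


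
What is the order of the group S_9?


|S_n| = n! (number of permutations of n symbols)
|S_9| = 9! = 362880

|S_9| = 362880


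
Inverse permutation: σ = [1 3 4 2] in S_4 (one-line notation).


To find σ⁻¹, swap domain and range:
σ(1) = 1 → σ⁻¹(1) = 1
σ(2) = 3 → σ⁻¹(3) = 2
σ(3) = 4 → σ⁻¹(4) = 3
σ(4) = 2 → σ⁻¹(2) = 4

σ⁻¹ = [1 4 2 3]


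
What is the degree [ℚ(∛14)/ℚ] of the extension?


∛14 has minimal polynomial x³ - 14 (irreducible over ℚ since 14 is not a perfect cube)

[ℚ(∛14)/ℚ] = 3


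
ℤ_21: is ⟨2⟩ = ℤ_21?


g generates ℤ_n iff gcd(g, n) = 1
gcd(2, 21) = 1
Since gcd = 1, 2 is a generator.

Yes, 2 generates ℤ_21


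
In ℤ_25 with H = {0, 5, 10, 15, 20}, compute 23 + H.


23 + H = {23 + h (mod 25) : h ∈ H}
23+0=23, 23+5=3, 23+10=8, 23+15=13, 23+20=18
23 + H = {3, 8, 13, 18, 23} = 3 + H

23 + H = {3, 8, 13, 18, 23}


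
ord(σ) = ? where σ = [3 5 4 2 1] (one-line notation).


Cycle decomposition: (1 3 4 2 5)
Cycle lengths: 5
Order = lcm(5) = 5

ord(σ) = 5


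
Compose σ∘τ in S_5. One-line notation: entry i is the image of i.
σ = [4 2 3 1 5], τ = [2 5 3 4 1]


σ∘τ: apply τ first, then σ
1 →τ 2 →σ 2
2 →τ 5 →σ 5
3 →τ 3 →σ 3
4 →τ 4 →σ 1
5 →τ 1 →σ 4

σ∘τ = [2 5 3 1 4]


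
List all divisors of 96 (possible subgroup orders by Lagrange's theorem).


Lagrange's theorem: |H| divides |G|
|G| = 96
Divisors of 96: 1, 2, 3, 4, 6, 8, 12, 16, 24, 32, 48, 96

Possible subgroup orders: {1, 2, 3, 4, 6, 8, 12, 16, 24, 32, 48, 96}


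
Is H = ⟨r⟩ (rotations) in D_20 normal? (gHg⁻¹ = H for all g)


H = ⟨r⟩ (rotations) in D_20
The rotation subgroup ⟨r⟩ has index 2 in D_20, so it is normal

Yes, normal subgroup


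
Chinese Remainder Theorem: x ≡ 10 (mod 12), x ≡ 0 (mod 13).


m₁ = 12, m₂ = 13, gcd = 1, so CRT applies. M = m₁·m₂ = 156
Let M₁ = M/m₁ = 13, M₂ = M/m₂ = 12
Find y₁ ≡ M₁⁻¹ (mod m₁): 13⁻¹ ≡ 1 (mod 12)
Find y₂ ≡ M₂⁻¹ (mod m₂): 12⁻¹ ≡ 12 (mod 13)
x = a₁·M₁·y₁ + a₂·M₂·y₂ = 10·13·1 + 0·12·12 = 130
Reduce mod 156: x ≡ 130
Check: 130 mod 12 = 10 ✓, 130 mod 13 = 0 ✓

x ≡ 130 (mod 156)


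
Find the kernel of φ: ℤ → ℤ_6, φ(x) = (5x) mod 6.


Kernel = preimage of identity
ker(φ) = {x ∈ ℤ : 5x ≡ 0 (mod 6)}. gcd(5,6) = 1, so 5x ≡ 0 (mod 6) ⟺ x ≡ 0 (mod 6/1 = 6). Hence ker(φ) = 6ℤ

ker(φ) = 6ℤ


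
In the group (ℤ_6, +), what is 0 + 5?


Operation: addition mod 6
0 + 5 = (a + b) mod 6 with a = 0, b = 5

0 + 5 = 5


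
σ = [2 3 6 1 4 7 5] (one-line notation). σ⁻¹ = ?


To find σ⁻¹, swap domain and range:
σ(1) = 2 → σ⁻¹(2) = 1
σ(2) = 3 → σ⁻¹(3) = 2
σ(3) = 6 → σ⁻¹(6) = 3
σ(4) = 1 → σ⁻¹(1) = 4
σ(5) = 4 → σ⁻¹(4) = 5
σ(6) = 7 → σ⁻¹(7) = 6
σ(7) = 5 → σ⁻¹(5) = 7

σ⁻¹ = [4 1 2 5 7 3 6]


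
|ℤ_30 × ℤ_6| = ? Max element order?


|ℤ_30 × ℤ_6| = 30 × 6 = 180
Max element order = lcm(30,6) = 30
Cyclic? No (gcd=6)

|ℤ_30×ℤ_6| = 180, max element order = 30


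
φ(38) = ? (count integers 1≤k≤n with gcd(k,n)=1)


Factor n: 38 = 2 × 19
φ(n) = n · ∏(1 - 1/p) over distinct primes p | n
φ(38) = 38 · (1 - 1/2) · (1 - 1/19) = 18

φ(38) = 18


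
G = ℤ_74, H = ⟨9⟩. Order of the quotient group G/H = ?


|⟨9⟩| = n / gcd(9, 74) = 74 / 1 = 74
H is normal (ℤ_74 is abelian).
|G/H| = |G| / |H| = 74 / 74 = 1

|G/H| = 1


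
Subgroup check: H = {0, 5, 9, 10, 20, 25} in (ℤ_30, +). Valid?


Subgroup test for H = {0, 5, 9, 10, 20, 25} in (ℤ_30, +):
(1) 0 ∈ H? Yes
(2) Closure: for all a,b ∈ H, (a+b) mod 30 ∈ H? No  [counterexample: 5 + 9 = 14 ∉ H]
(3) Inverses: for all a ∈ H, -a mod 30 ∈ H? No

No, H is not a subgroup of ℤ_30


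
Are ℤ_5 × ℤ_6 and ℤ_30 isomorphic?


Comparing ℤ_5 × ℤ_6 and ℤ_30:
gcd(5,6) = 1, so ℤ_5 × ℤ_6 ≅ ℤ_30 (CRT)

Yes, ℤ_5 × ℤ_6 ≅ ℤ_30


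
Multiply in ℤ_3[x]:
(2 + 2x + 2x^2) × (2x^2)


Expand and collect like terms; reduce coefficients mod 3:
x^0: 2·0 = 0 ≡ 0 (mod 3)
x^1: 2·0 + 2·0 = 0 ≡ 0 (mod 3)
x^2: 2·2 + 2·0 + 2·0 = 4 ≡ 1 (mod 3)
x^3: 2·2 + 2·0 = 4 ≡ 1 (mod 3)
x^4: 2·2 = 4 ≡ 1 (mod 3)
Result: x^2 + x^3 + x^4

f · g = x^2 + x^3 + x^4


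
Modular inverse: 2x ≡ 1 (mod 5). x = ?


Use the extended Euclidean algorithm to write 1 = 2·s + 5·t; then s mod 5 is the inverse.
Euclidean algorithm:
  2 = 0·5 + 2
  5 = 2·2 + 1
  2 = 2·1 + 0
gcd(2,5) = 1
Back-substitution gives: 2·(-2) + 5·(1) = 1
So 2⁻¹ ≡ -2 ≡ 3 (mod 5)
Check: 2 × 3 = 6 ≡ 1 (mod 5) ✓

2⁻¹ ≡ 3 (mod 5)


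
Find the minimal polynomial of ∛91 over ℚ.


∛91 satisfies x³ - 91 = 0, irreducible over ℚ (no rational root; 91 is not a perfect cube)

Minimal polynomial: x³ - 91


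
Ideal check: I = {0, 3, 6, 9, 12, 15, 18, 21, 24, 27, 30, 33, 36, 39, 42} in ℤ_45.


Check ideal conditions for I = {0, 3, 6, 9, 12, 15, 18, 21, 24, 27, 30, 33, 36, 39, 42} in ℤ_45:
(1) I is an additive subgroup? Yes
(2) For r ∈ ℤ_45 and a ∈ I: r·a ∈ I? Yes

Yes, I is an ideal of ℤ_45


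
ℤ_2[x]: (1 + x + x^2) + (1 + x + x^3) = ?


Add coefficients mod 2:
x^0: 1 + 1 = 0 (mod 2)
x^1: 1 + 1 = 0 (mod 2)
x^2: 1 + 0 = 1 (mod 2)
x^3: 0 + 1 = 1 (mod 2)
Result: x^2 + x^3

f + g = x^2 + x^3


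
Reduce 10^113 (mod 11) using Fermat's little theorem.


Fermat's little theorem: if p is prime and gcd(a,p)=1, then a^(p-1) ≡ 1 (mod p)
p = 11 is prime, gcd(10,11) = 1
Reduce exponent: 113 mod 10 = 3
So 10^113 ≡ 10^3 (mod 11)
10^3 mod 11 = 10

10^113 ≡ 10 (mod 11)


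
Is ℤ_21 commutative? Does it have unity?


ℤ_21 is a commutative ring with unity 1; 21 = 3×7 is composite, so 3·7 ≡ 0 gives zero divisors (not an integral domain)
Commutative: Yes
Integral domain: No
Has unity: Yes

ℤ_21: Commutative=Yes, Unity=Yes


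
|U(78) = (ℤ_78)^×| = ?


U(n) is the group of units mod n; |U(n)| = φ(n)
|U(78)| = φ(78) = 24

|U(78) = (ℤ_78)^×| = 24


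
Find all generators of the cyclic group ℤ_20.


g generates ℤ_n iff gcd(g,n) = 1
Prime factors of 20: 2, 5
Generators are g ∈ {1,...,19} not divisible by any of these primes.
Generators: {1, 3, 7, 9, 11, 13, 17, 19}
Number of generators = φ(20) = 8

Generators of ℤ_20 = {1, 3, 7, 9, 11, 13, 17, 19}


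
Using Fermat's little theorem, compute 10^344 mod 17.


Fermat's little theorem: if p is prime and gcd(a,p)=1, then a^(p-1) ≡ 1 (mod p)
p = 17 is prime, gcd(10,17) = 1
Reduce exponent: 344 mod 16 = 8
So 10^344 ≡ 10^8 (mod 17)
10^8 mod 17 = 16

10^344 ≡ 16 (mod 17)


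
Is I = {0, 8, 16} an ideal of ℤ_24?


Check ideal conditions for I = {0, 8, 16} in ℤ_24:
(1) I is an additive subgroup? Yes
(2) For r ∈ ℤ_24 and a ∈ I: r·a ∈ I? Yes

Yes, I is an ideal of ℤ_24


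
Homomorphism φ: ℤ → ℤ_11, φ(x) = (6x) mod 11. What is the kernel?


Kernel = preimage of identity
ker(φ) = {x ∈ ℤ : 6x ≡ 0 (mod 11)}. gcd(6,11) = 1, so 6x ≡ 0 (mod 11) ⟺ x ≡ 0 (mod 11/1 = 11). Hence ker(φ) = 11ℤ

ker(φ) = 11ℤ


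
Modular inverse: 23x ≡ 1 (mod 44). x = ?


Use the extended Euclidean algorithm to write 1 = 23·s + 44·t; then s mod 44 is the inverse.
Euclidean algorithm:
  23 = 0·44 + 23
  44 = 1·23 + 21
  23 = 1·21 + 2
  21 = 10·2 + 1
  2 = 2·1 + 0
gcd(23,44) = 1
Back-substitution gives: 23·(-21) + 44·(11) = 1
So 23⁻¹ ≡ -21 ≡ 23 (mod 44)
Check: 23 × 23 = 529 ≡ 1 (mod 44) ✓

23⁻¹ ≡ 23 (mod 44)


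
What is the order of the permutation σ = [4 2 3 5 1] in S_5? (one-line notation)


Cycle decomposition: (1 4 5)
Cycle lengths: 3
Order = lcm(3) = 3

ord(σ) = 3


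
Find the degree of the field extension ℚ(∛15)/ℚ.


∛15 has minimal polynomial x³ - 15 (irreducible over ℚ since 15 is not a perfect cube)

[ℚ(∛15)/ℚ] = 3


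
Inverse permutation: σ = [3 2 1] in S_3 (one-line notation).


To find σ⁻¹, swap domain and range:
σ(1) = 3 → σ⁻¹(3) = 1
σ(2) = 2 → σ⁻¹(2) = 2
σ(3) = 1 → σ⁻¹(1) = 3

σ⁻¹ = [3 2 1]


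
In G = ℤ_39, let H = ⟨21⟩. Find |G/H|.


|⟨21⟩| = n / gcd(21, 39) = 39 / 3 = 13
H is normal (ℤ_39 is abelian).
|G/H| = |G| / |H| = 39 / 13 = 3

|G/H| = 3


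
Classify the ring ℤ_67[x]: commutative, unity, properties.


ℤ_67 is a field (n prime), so ℤ_67[x] is a commutative integral domain with unity
Commutative: Yes
Integral domain: Yes
Has unity: Yes

ℤ_67[x]: Commutative=Yes, Unity=Yes


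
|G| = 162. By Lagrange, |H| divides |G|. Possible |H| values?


Lagrange's theorem: |H| divides |G|
|G| = 162
Divisors of 162: 1, 2, 3, 6, 9, 18, 27, 54, 81, 162

Possible subgroup orders: {1, 2, 3, 6, 9, 18, 27, 54, 81, 162}


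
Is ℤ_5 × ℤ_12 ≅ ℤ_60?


Comparing ℤ_5 × ℤ_12 and ℤ_60:
gcd(5,12) = 1, so ℤ_5 × ℤ_12 ≅ ℤ_60 (CRT)

Yes, ℤ_5 × ℤ_12 ≅ ℤ_60


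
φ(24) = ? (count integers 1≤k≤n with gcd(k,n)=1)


φ(n) = count of k ∈ {1,...,n} with gcd(k,n)=1
Coprimes to 24: {1, 5, 7, 11, 13, 17, 19, 23}
Count: 8

φ(24) = 8


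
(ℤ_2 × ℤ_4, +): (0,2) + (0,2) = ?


Operation: componentwise addition mod (2, 4)
(0,2) + (0,2) = ((a₁+b₁) mod 2, (a₂+b₂) mod 4) with a = (0,2), b = (0,2)

(0,2) + (0,2) = (0,0)


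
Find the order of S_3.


|S_n| = n! (number of permutations of n symbols)
|S_3| = 3! = 6

|S_3| = 6


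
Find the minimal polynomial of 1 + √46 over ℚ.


Let α = 1 + √46. Then α - 1 = √46, so (α - 1)² = 46, giving α² - 2α - 45 = 0. Degree 2 and α ∉ ℚ, so this is the minimal polynomial.

Minimal polynomial: x² - 2x - 45


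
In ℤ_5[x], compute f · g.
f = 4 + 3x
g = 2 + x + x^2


Expand and collect like terms; reduce coefficients mod 5:
x^0: 4·2 = 8 ≡ 3 (mod 5)
x^1: 4·1 + 3·2 = 10 ≡ 0 (mod 5)
x^2: 4·1 + 3·1 = 7 ≡ 2 (mod 5)
x^3: 3·1 = 3 ≡ 3 (mod 5)
Result: 3 + 2x^2 + 3x^3

f · g = 3 + 2x^2 + 3x^3


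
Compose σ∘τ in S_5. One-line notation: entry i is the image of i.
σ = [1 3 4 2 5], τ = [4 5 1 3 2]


σ∘τ: apply τ first, then σ
1 →τ 4 →σ 2
2 →τ 5 →σ 5
3 →τ 1 →σ 1
4 →τ 3 →σ 4
5 →τ 2 →σ 3

σ∘τ = [2 5 1 4 3]


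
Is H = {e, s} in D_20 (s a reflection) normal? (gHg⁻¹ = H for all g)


H = {e, s} in D_20 (s a reflection)
r·s·r⁻¹ = sr⁻² ≠ s for n ≥ 3, so {e, s} is not closed under conjugation

No, not a normal subgroup


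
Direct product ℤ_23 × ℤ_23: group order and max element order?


|ℤ_23 × ℤ_23| = 23 × 23 = 529
Max element order = lcm(23,23) = 23
Cyclic? No (gcd=23)

|ℤ_23×ℤ_23| = 529, max element order = 23


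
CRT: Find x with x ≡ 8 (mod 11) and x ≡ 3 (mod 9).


m₁ = 11, m₂ = 9, gcd = 1, so CRT applies. M = m₁·m₂ = 99
Let M₁ = M/m₁ = 9, M₂ = M/m₂ = 11
Find y₁ ≡ M₁⁻¹ (mod m₁): 9⁻¹ ≡ 5 (mod 11)
Find y₂ ≡ M₂⁻¹ (mod m₂): 11⁻¹ ≡ 5 (mod 9)
x = a₁·M₁·y₁ + a₂·M₂·y₂ = 8·9·5 + 3·11·5 = 525
Reduce mod 99: x ≡ 30
Check: 30 mod 11 = 8 ✓, 30 mod 9 = 3 ✓

x ≡ 30 (mod 99)


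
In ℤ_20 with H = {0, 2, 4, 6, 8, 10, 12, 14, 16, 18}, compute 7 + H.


7 + H = {7 + h (mod 20) : h ∈ H}
7+0=7, 7+2=9, 7+4=11, 7+6=13, 7+8=15, 7+10=17, 7+12=19, 7+14=1, 7+16=3, 7+18=5
7 + H = {1, 3, 5, 7, 9, 11, 13, 15, 17, 19} = 1 + H

7 + H = {1, 3, 5, 7, 9, 11, 13, 15, 17, 19}


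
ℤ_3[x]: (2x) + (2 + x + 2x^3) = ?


Add coefficients mod 3:
x^0: 0 + 2 = 2 (mod 3)
x^1: 2 + 1 = 0 (mod 3)
x^2: 0 + 0 = 0 (mod 3)
x^3: 0 + 2 = 2 (mod 3)
Result: 2 + 2x^3

f + g = 2 + 2x^3


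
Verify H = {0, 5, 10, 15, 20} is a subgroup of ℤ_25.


Subgroup test for H = {0, 5, 10, 15, 20} in (ℤ_25, +):
(1) 0 ∈ H? Yes
(2) Closure: for all a,b ∈ H, (a+b) mod 25 ∈ H? Yes
(3) Inverses: for all a ∈ H, -a mod 25 ∈ H? Yes

Yes, H is a subgroup of ℤ_25


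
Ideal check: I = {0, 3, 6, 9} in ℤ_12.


Check ideal conditions for I = {0, 3, 6, 9} in ℤ_12:
(1) I is an additive subgroup? Yes
(2) For r ∈ ℤ_12 and a ∈ I: r·a ∈ I? Yes

Yes, I is an ideal of ℤ_12


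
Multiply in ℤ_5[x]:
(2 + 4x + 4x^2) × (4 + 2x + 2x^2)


Expand and collect like terms; reduce coefficients mod 5:
x^0: 2·4 = 8 ≡ 3 (mod 5)
x^1: 2·2 + 4·4 = 20 ≡ 0 (mod 5)
x^2: 2·2 + 4·2 + 4·4 = 28 ≡ 3 (mod 5)
x^3: 4·2 + 4·2 = 16 ≡ 1 (mod 5)
x^4: 4·2 = 8 ≡ 3 (mod 5)
Result: 3 + 3x^2 + x^3 + 3x^4

f · g = 3 + 3x^2 + x^3 + 3x^4


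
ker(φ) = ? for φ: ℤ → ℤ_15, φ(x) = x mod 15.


Kernel = preimage of identity
ker(φ) = {x ∈ ℤ : x ≡ 0 (mod 15)} = 15ℤ = {0, ±15, ±30, ...}

ker(φ) = 15ℤ


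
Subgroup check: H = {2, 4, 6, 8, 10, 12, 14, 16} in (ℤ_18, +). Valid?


Subgroup test for H = {2, 4, 6, 8, 10, 12, 14, 16} in (ℤ_18, +):
(1) 0 ∈ H? No
(2) Closure: for all a,b ∈ H, (a+b) mod 18 ∈ H? No  [counterexample: 2 + 16 = 0 ∉ H]
(3) Inverses: for all a ∈ H, -a mod 18 ∈ H? Yes

No, H is not a subgroup of ℤ_18


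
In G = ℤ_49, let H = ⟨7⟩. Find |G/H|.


|⟨7⟩| = n / gcd(7, 49) = 49 / 7 = 7
H is normal (ℤ_49 is abelian).
|G/H| = |G| / |H| = 49 / 7 = 7

|G/H| = 7


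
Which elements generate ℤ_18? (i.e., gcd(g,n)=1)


g generates ℤ_n iff gcd(g,n) = 1
Prime factors of 18: 2, 3
Generators are g ∈ {1,...,17} not divisible by any of these primes.
Generators: {1, 5, 7, 11, 13, 17}
Number of generators = φ(18) = 6

Generators of ℤ_18 = {1, 5, 7, 11, 13, 17}


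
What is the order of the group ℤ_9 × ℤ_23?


|A × B| = |A| · |B|
|ℤ_9 × ℤ_23| = 9 × 23 = 207

|ℤ_9 × ℤ_23| = 207


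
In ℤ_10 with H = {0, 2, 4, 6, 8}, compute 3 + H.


3 + H = {3 + h (mod 10) : h ∈ H}
3+0=3, 3+2=5, 3+4=7, 3+6=9, 3+8=1
3 + H = {1, 3, 5, 7, 9} = 1 + H

3 + H = {1, 3, 5, 7, 9}


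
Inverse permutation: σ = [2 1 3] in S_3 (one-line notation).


To find σ⁻¹, swap domain and range:
σ(1) = 2 → σ⁻¹(2) = 1
σ(2) = 1 → σ⁻¹(1) = 2
σ(3) = 3 → σ⁻¹(3) = 3

σ⁻¹ = [2 1 3]


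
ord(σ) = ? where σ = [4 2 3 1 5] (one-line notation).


Cycle decomposition: (1 4)
Cycle lengths: 2
Order = lcm(2) = 2

ord(σ) = 2


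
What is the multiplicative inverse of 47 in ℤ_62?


Use the extended Euclidean algorithm to write 1 = 47·s + 62·t; then s mod 62 is the inverse.
Euclidean algorithm:
  47 = 0·62 + 47
  62 = 1·47 + 15
  47 = 3·15 + 2
  15 = 7·2 + 1
  2 = 2·1 + 0
gcd(47,62) = 1
Back-substitution gives: 47·(-29) + 62·(22) = 1
So 47⁻¹ ≡ -29 ≡ 33 (mod 62)
Check: 47 × 33 = 1551 ≡ 1 (mod 62) ✓

47⁻¹ ≡ 33 (mod 62)


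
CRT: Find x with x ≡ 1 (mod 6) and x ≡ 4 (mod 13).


m₁ = 6, m₂ = 13, gcd = 1, so CRT applies. M = m₁·m₂ = 78
Let M₁ = M/m₁ = 13, M₂ = M/m₂ = 6
Find y₁ ≡ M₁⁻¹ (mod m₁): 13⁻¹ ≡ 1 (mod 6)
Find y₂ ≡ M₂⁻¹ (mod m₂): 6⁻¹ ≡ 11 (mod 13)
x = a₁·M₁·y₁ + a₂·M₂·y₂ = 1·13·1 + 4·6·11 = 277
Reduce mod 78: x ≡ 43
Check: 43 mod 6 = 1 ✓, 43 mod 13 = 4 ✓

x ≡ 43 (mod 78)


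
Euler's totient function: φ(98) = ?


Factor n: 98 = 2 × 7^2
φ(n) = n · ∏(1 - 1/p) over distinct primes p | n
φ(98) = 98 · (1 - 1/2) · (1 - 1/7) = 42

φ(98) = 42


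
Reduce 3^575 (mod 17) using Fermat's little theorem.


Fermat's little theorem: if p is prime and gcd(a,p)=1, then a^(p-1) ≡ 1 (mod p)
p = 17 is prime, gcd(3,17) = 1
Reduce exponent: 575 mod 16 = 15
So 3^575 ≡ 3^15 (mod 17)
3^15 mod 17 = 6

3^575 ≡ 6 (mod 17)


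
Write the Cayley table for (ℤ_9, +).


Elements: {0, 1, 2, 3, 4, 5, 6, 7, 8}
Operation: addition mod 9
Entry (a, b) = (a + b) mod 9

Cayley table:
  | 0 | 1 | 2 | 3 | 4 | 5 | 6 | 7 | 8
0 | 0 | 1 | 2 | 3 | 4 | 5 | 6 | 7 | 8
1 | 1 | 2 | 3 | 4 | 5 | 6 | 7 | 8 | 0
2 | 2 | 3 | 4 | 5 | 6 | 7 | 8 | 0 | 1
3 | 3 | 4 | 5 | 6 | 7 | 8 | 0 | 1 | 2
4 | 4 | 5 | 6 | 7 | 8 | 0 | 1 | 2 | 3
5 | 5 | 6 | 7 | 8 | 0 | 1 | 2 | 3 | 4
6 | 6 | 7 | 8 | 0 | 1 | 2 | 3 | 4 | 5
7 | 7 | 8 | 0 | 1 | 2 | 3 | 4 | 5 | 6
8 | 8 | 0 | 1 | 2 | 3 | 4 | 5 | 6 | 7


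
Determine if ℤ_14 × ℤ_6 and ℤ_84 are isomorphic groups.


Comparing ℤ_14 × ℤ_6 and ℤ_84:
gcd(14,6) = 2 ≠ 1. Max element order in ℤ_14×ℤ_6 is lcm(14,6) = 42 < 84, so it has no element of order 84

No, ℤ_14 × ℤ_6 ≇ ℤ_84


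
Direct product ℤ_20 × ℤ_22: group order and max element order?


|ℤ_20 × ℤ_22| = 20 × 22 = 440
Max element order = lcm(20,22) = 220
Cyclic? No (gcd=2)

|ℤ_20×ℤ_22| = 440, max element order = 220


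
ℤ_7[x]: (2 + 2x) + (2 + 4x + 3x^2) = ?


Add coefficients mod 7:
x^0: 2 + 2 = 4 (mod 7)
x^1: 2 + 4 = 6 (mod 7)
x^2: 0 + 3 = 3 (mod 7)
Result: 4 + 6x + 3x^2

f + g = 4 + 6x + 3x^2


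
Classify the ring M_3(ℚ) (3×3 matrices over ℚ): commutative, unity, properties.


Matrix multiplication is non-commutative for n ≥ 2; the identity matrix I is the unity; singular matrices give zero divisors, so not an integral domain
Commutative: No
Integral domain: No
Has unity: Yes

M_3(ℚ) (3×3 matrices over ℚ): Commutative=No, Unity=Yes


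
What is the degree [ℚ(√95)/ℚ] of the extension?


√95 has minimal polynomial x² - 95 (irreducible over ℚ since 95 is squarefree)

[ℚ(√95)/ℚ] = 2


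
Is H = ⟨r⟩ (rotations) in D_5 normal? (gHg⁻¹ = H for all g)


H = ⟨r⟩ (rotations) in D_5
The rotation subgroup ⟨r⟩ has index 2 in D_5, so it is normal

Yes, normal subgroup


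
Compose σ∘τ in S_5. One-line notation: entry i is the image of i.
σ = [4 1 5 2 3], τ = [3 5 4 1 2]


σ∘τ: apply τ first, then σ
1 →τ 3 →σ 5
2 →τ 5 →σ 3
3 →τ 4 →σ 2
4 →τ 1 →σ 4
5 →τ 2 →σ 1

σ∘τ = [5 3 2 4 1]


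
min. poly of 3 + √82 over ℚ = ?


Let α = 3 + √82. Then α - 3 = √82, so (α - 3)² = 82, giving α² - 6α - 73 = 0. Degree 2 and α ∉ ℚ, so this is the minimal polynomial.

Minimal polynomial: x² - 6x - 73


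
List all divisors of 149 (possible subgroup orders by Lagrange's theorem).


Lagrange's theorem: |H| divides |G|
|G| = 149
Divisors of 149: 1, 149

Possible subgroup orders: {1, 149}


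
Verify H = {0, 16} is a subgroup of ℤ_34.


Subgroup test for H = {0, 16} in (ℤ_34, +):
(1) 0 ∈ H? Yes
(2) Closure: for all a,b ∈ H, (a+b) mod 34 ∈ H? No  [counterexample: 16 + 16 = 32 ∉ H]
(3) Inverses: for all a ∈ H, -a mod 34 ∈ H? No

No, H is not a subgroup of ℤ_34


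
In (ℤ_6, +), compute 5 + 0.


Operation: addition mod 6
5 + 0 = (a + b) mod 6 with a = 5, b = 0

5 + 0 = 5


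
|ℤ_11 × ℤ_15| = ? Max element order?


|ℤ_11 × ℤ_15| = 11 × 15 = 165
Max element order = lcm(11,15) = 165
Cyclic? Yes (gcd=1)

|ℤ_11×ℤ_15| = 165, max element order = 165


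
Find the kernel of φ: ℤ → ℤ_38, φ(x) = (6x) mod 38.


Kernel = preimage of identity
ker(φ) = {x ∈ ℤ : 6x ≡ 0 (mod 38)}. gcd(6,38) = 2, so 6x ≡ 0 (mod 38) ⟺ x ≡ 0 (mod 38/2 = 19). Hence ker(φ) = 19ℤ

ker(φ) = 19ℤ


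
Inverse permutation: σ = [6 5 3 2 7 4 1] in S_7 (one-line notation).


To find σ⁻¹, swap domain and range:
σ(1) = 6 → σ⁻¹(6) = 1
σ(2) = 5 → σ⁻¹(5) = 2
σ(3) = 3 → σ⁻¹(3) = 3
σ(4) = 2 → σ⁻¹(2) = 4
σ(5) = 7 → σ⁻¹(7) = 5
σ(6) = 4 → σ⁻¹(4) = 6
σ(7) = 1 → σ⁻¹(1) = 7

σ⁻¹ = [7 4 3 6 2 1 5]


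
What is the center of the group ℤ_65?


Z(G) = {g ∈ G | gx = xg for all x ∈ G}
ℤ_65 is abelian, so Z(G) = G

Z(ℤ_65) = ℤ_65


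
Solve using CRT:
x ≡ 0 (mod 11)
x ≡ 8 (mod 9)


m₁ = 11, m₂ = 9, gcd = 1, so CRT applies. M = m₁·m₂ = 99
Let M₁ = M/m₁ = 9, M₂ = M/m₂ = 11
Find y₁ ≡ M₁⁻¹ (mod m₁): 9⁻¹ ≡ 5 (mod 11)
Find y₂ ≡ M₂⁻¹ (mod m₂): 11⁻¹ ≡ 5 (mod 9)
x = a₁·M₁·y₁ + a₂·M₂·y₂ = 0·9·5 + 8·11·5 = 440
Reduce mod 99: x ≡ 44
Check: 44 mod 11 = 0 ✓, 44 mod 9 = 8 ✓

x ≡ 44 (mod 99)


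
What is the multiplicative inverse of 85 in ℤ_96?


Use the extended Euclidean algorithm to write 1 = 85·s + 96·t; then s mod 96 is the inverse.
Euclidean algorithm:
  85 = 0·96 + 85
  96 = 1·85 + 11
  85 = 7·11 + 8
  11 = 1·8 + 3
  8 = 2·3 + 2
  3 = 1·2 + 1
  2 = 2·1 + 0
gcd(85,96) = 1
Back-substitution gives: 85·(-35) + 96·(31) = 1
So 85⁻¹ ≡ -35 ≡ 61 (mod 96)
Check: 85 × 61 = 5185 ≡ 1 (mod 96) ✓

85⁻¹ ≡ 61 (mod 96)
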